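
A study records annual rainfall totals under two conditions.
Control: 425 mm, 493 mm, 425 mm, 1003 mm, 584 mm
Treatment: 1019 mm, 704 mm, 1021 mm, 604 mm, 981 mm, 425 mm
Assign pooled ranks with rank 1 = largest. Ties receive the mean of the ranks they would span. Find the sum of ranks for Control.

Sorted (descending): 1021, 1019, 1003, 981, 704, 604, 584, 493, 425, 425, 425
The 3 values of 425 occupy positions 9–11 → average rank 10.
Control values → pooled ranks: 425→10, 493→8, 425→10, 1003→3, 584→7
Rank sum = 10 + 8 + 10 + 3 + 7 = 38

38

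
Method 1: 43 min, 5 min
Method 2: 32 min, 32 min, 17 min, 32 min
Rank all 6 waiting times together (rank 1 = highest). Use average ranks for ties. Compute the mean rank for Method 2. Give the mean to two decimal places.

3.50

Sorted (descending): 43, 32, 32, 32, 17, 5
The 3 values of 32 occupy positions 2–4 → average rank 3.
Method 2 values → pooled ranks: 32→3, 32→3, 17→5, 32→3
Mean rank = (3 + 3 + 5 + 3) / 4 = 3.50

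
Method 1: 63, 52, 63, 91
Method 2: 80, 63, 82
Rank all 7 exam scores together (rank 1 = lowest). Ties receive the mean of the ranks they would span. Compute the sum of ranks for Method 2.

Sorted (ascending): 52, 63, 63, 63, 80, 82, 91
The 3 values of 63 occupy positions 2–4 → average rank 3.
Method 2 values → pooled ranks: 80→5, 63→3, 82→6
Rank sum = 5 + 3 + 6 = 14

14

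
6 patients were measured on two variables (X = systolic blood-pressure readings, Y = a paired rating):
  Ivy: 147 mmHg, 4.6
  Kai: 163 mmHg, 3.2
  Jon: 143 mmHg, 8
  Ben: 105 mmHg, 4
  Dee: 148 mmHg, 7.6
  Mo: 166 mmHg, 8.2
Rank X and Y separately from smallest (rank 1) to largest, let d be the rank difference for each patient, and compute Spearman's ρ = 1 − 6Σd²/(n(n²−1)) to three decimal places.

Ranks of variable 1: 3, 5, 2, 1, 4, 6
Ranks of variable 2: 3, 1, 5, 2, 4, 6
d = r₁ − r₂: 0, 4, -3, -1, 0, 0
d²: 0, 16, 9, 1, 0, 0; Σd² = 26
ρ = 1 − 6·26/(6·35) = 1 − 156/210 = 0.257

0.257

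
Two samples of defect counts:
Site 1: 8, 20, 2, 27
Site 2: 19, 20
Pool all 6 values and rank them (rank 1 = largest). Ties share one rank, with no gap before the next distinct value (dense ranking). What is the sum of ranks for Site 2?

Sorted (descending): 27, 20, 20, 19, 8, 2
The 2 values of 20 share dense rank 2.
Remaining distinct values take the next consecutive integers.
Site 2 values → pooled ranks: 19→3, 20→2
Rank sum = 3 + 2 = 5

5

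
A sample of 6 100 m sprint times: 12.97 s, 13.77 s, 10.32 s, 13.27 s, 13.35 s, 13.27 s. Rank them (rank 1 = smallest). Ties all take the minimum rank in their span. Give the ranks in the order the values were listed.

2, 6, 1, 3, 5, 3

Sorted (ascending): 10.32, 12.97, 13.27, 13.27, 13.35, 13.77
The 2 values of 13.27 occupy positions 3–4 → each gets rank 3.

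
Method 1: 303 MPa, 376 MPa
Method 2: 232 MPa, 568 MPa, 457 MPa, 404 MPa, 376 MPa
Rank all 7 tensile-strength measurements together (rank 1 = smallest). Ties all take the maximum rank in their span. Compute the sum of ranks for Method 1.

6

Sorted (ascending): 232, 303, 376, 376, 404, 457, 568
The 2 values of 376 occupy positions 3–4 → each gets rank 4.
Method 1 values → pooled ranks: 303→2, 376→4
Rank sum = 2 + 4 = 6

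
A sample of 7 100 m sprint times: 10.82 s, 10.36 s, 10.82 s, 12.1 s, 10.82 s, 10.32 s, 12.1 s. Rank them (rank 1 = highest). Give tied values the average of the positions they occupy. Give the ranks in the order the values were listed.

Sorted (descending): 12.1, 12.1, 10.82, 10.82, 10.82, 10.36, 10.32
The 2 values of 12.1 occupy positions 1–2 → average rank (1+2)/2 = 1.5.
The 3 values of 10.82 occupy positions 3–5 → average rank 4.

4, 6, 4, 1.5, 4, 7, 1.5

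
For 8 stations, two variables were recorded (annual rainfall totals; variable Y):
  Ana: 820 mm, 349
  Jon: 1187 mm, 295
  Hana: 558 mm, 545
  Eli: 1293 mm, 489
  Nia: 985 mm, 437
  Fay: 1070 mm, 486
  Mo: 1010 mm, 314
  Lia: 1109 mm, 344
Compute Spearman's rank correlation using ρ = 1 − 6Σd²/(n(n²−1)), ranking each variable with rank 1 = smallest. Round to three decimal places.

-0.286

Ranks of variable 1: 2, 7, 1, 8, 3, 5, 4, 6
Ranks of variable 2: 4, 1, 8, 7, 5, 6, 2, 3
d = r₁ − r₂: -2, 6, -7, 1, -2, -1, 2, 3
d²: 4, 36, 49, 1, 4, 1, 4, 9; Σd² = 108
ρ = 1 − 6·108/(8·63) = 1 − 648/504 = -0.286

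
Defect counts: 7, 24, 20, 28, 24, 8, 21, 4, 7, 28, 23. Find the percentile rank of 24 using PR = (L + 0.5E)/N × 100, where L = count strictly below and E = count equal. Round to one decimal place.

N = 11.
Strictly below 24: 7. Equal to 24: 2.
PR = (7 + 0.5·2)/11 × 100 = 72.7

72.7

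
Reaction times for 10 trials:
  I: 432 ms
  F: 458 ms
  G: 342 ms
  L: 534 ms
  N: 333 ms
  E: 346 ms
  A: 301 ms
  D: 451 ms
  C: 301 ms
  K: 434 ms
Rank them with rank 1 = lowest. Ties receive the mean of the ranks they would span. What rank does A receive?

Sorted (ascending): 301, 301, 333, 342, 346, 432, 434, 451, 458, 534
The 2 values of 301 occupy positions 1–2 → average rank (1+2)/2 = 1.5.
A has value 301 ms → rank 1.5.

1.5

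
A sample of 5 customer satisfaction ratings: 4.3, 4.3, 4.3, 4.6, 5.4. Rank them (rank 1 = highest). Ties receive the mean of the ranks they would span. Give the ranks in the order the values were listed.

Sorted (descending): 5.4, 4.6, 4.3, 4.3, 4.3
The 3 values of 4.3 occupy positions 3–5 → average rank 4.

4, 4, 4, 2, 1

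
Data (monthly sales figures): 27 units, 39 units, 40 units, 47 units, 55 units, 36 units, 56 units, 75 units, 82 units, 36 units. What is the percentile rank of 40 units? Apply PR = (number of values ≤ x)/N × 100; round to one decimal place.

50.0

N = 10.
Strictly below 40: 4. Equal to 40: 1.
PR = 5/10 × 100 = 50.0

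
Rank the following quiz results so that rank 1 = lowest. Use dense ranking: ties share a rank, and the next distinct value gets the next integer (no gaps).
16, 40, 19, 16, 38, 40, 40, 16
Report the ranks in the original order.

1, 4, 2, 1, 3, 4, 4, 1

Sorted (ascending): 16, 16, 16, 19, 38, 40, 40, 40
The 3 values of 16 share dense rank 1.
The 3 values of 40 share dense rank 4.
Remaining distinct values take the next consecutive integers.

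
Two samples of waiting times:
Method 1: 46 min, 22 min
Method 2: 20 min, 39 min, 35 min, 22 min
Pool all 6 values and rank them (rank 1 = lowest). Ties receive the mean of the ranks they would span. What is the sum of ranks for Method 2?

12.5

Sorted (ascending): 20, 22, 22, 35, 39, 46
The 2 values of 22 occupy positions 2–3 → average rank (2+3)/2 = 2.5.
Method 2 values → pooled ranks: 20→1, 39→5, 35→4, 22→2.5
Rank sum = 1 + 5 + 4 + 2.5 = 12.5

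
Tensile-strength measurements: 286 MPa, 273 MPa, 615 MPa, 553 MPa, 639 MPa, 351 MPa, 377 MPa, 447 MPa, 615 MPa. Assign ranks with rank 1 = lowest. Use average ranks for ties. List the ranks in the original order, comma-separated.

Sorted (ascending): 273, 286, 351, 377, 447, 553, 615, 615, 639
The 2 values of 615 occupy positions 7–8 → average rank (7+8)/2 = 7.5.

2, 1, 7.5, 6, 9, 3, 4, 5, 7.5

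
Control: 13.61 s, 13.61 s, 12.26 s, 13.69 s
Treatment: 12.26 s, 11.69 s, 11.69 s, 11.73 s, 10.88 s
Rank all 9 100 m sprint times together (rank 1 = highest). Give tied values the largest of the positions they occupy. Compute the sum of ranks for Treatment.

Sorted (descending): 13.69, 13.61, 13.61, 12.26, 12.26, 11.73, 11.69, 11.69, 10.88
The 2 values of 13.61 occupy positions 2–3 → each gets rank 3.
The 2 values of 12.26 occupy positions 4–5 → each gets rank 5.
The 2 values of 11.69 occupy positions 7–8 → each gets rank 8.
Treatment values → pooled ranks: 12.26→5, 11.69→8, 11.69→8, 11.73→6, 10.88→9
Rank sum = 5 + 8 + 8 + 6 + 9 = 36

36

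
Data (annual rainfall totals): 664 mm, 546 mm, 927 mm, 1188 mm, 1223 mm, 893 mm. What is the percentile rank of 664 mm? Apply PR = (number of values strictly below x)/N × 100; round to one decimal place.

N = 6.
Strictly below 664: 1. Equal to 664: 1.
PR = 1/6 × 100 = 16.7

16.7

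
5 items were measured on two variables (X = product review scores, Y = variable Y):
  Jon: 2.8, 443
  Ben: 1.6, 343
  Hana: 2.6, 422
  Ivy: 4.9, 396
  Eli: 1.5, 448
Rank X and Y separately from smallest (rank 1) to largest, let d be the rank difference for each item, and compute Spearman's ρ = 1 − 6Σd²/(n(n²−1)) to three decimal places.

-0.300

Ranks of variable 1: 4, 2, 3, 5, 1
Ranks of variable 2: 4, 1, 3, 2, 5
d = r₁ − r₂: 0, 1, 0, 3, -4
d²: 0, 1, 0, 9, 16; Σd² = 26
ρ = 1 − 6·26/(5·24) = 1 − 156/120 = -0.300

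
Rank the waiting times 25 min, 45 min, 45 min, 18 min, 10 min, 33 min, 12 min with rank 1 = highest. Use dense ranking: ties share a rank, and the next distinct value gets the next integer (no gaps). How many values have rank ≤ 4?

Sorted (descending): 45, 45, 33, 25, 18, 12, 10
The 2 values of 45 share dense rank 1.
Remaining distinct values take the next consecutive integers.
Ranks ≤ 4: {1, 1, 2, 3, 4} → 5 values.

5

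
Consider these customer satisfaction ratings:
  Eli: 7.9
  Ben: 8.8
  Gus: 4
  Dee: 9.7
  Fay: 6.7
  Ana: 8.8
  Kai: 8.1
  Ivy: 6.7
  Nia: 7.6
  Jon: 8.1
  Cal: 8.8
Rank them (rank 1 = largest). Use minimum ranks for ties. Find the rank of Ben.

2

Sorted (descending): 9.7, 8.8, 8.8, 8.8, 8.1, 8.1, 7.9, 7.6, 6.7, 6.7, 4
The 3 values of 8.8 occupy positions 2–4 → each gets rank 2.
The 2 values of 8.1 occupy positions 5–6 → each gets rank 5.
The 2 values of 6.7 occupy positions 9–10 → each gets rank 9.
Ben has value 8.8 → rank 2.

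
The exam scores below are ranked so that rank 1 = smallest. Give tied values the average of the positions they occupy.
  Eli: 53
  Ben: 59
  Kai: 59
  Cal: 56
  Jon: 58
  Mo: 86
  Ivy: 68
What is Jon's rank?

Sorted (ascending): 53, 56, 58, 59, 59, 68, 86
The 2 values of 59 occupy positions 4–5 → average rank (4+5)/2 = 4.5.
Jon has value 58 → rank 3.

3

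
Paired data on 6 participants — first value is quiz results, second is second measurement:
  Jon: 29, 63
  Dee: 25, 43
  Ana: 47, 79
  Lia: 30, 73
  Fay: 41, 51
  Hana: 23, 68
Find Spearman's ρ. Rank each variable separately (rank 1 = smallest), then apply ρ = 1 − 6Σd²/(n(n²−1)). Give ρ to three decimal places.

Ranks of variable 1: 3, 2, 6, 4, 5, 1
Ranks of variable 2: 3, 1, 6, 5, 2, 4
d = r₁ − r₂: 0, 1, 0, -1, 3, -3
d²: 0, 1, 0, 1, 9, 9; Σd² = 20
ρ = 1 − 6·20/(6·35) = 1 − 120/210 = 0.429

0.429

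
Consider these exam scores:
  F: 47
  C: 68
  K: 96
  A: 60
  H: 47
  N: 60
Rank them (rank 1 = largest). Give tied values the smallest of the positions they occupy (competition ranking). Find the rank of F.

Sorted (descending): 96, 68, 60, 60, 47, 47
The 2 values of 60 occupy positions 3–4 → each gets rank 3.
The 2 values of 47 occupy positions 5–6 → each gets rank 5.
F has value 47 → rank 5.

5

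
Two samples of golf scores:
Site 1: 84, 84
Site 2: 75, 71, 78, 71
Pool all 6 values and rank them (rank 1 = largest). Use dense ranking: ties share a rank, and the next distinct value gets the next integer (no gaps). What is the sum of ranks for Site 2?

Sorted (descending): 84, 84, 78, 75, 71, 71
The 2 values of 84 share dense rank 1.
The 2 values of 71 share dense rank 4.
Remaining distinct values take the next consecutive integers.
Site 2 values → pooled ranks: 75→3, 71→4, 78→2, 71→4
Rank sum = 3 + 4 + 2 + 4 = 13

13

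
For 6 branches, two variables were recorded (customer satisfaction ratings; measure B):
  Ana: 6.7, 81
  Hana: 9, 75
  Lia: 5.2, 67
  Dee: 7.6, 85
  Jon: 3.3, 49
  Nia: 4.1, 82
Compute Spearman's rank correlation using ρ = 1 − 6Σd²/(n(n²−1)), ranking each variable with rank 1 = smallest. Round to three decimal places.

Ranks of variable 1: 4, 6, 3, 5, 1, 2
Ranks of variable 2: 4, 3, 2, 6, 1, 5
d = r₁ − r₂: 0, 3, 1, -1, 0, -3
d²: 0, 9, 1, 1, 0, 9; Σd² = 20
ρ = 1 − 6·20/(6·35) = 1 − 120/210 = 0.429

0.429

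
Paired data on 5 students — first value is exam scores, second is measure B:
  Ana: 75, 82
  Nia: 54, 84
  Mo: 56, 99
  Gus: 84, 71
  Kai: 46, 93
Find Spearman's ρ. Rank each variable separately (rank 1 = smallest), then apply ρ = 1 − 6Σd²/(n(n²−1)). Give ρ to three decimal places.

-0.700

Ranks of variable 1: 4, 2, 3, 5, 1
Ranks of variable 2: 2, 3, 5, 1, 4
d = r₁ − r₂: 2, -1, -2, 4, -3
d²: 4, 1, 4, 16, 9; Σd² = 34
ρ = 1 − 6·34/(5·24) = 1 − 204/120 = -0.700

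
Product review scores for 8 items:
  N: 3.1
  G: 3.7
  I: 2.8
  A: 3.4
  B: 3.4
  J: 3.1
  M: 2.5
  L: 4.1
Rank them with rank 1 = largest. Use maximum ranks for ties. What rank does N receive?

Sorted (descending): 4.1, 3.7, 3.4, 3.4, 3.1, 3.1, 2.8, 2.5
The 2 values of 3.4 occupy positions 3–4 → each gets rank 4.
The 2 values of 3.1 occupy positions 5–6 → each gets rank 6.
N has value 3.1 → rank 6.

6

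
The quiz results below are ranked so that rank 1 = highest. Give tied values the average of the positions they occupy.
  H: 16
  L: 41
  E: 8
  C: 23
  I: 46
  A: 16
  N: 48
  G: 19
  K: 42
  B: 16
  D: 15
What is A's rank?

Sorted (descending): 48, 46, 42, 41, 23, 19, 16, 16, 16, 15, 8
The 3 values of 16 occupy positions 7–9 → average rank 8.
A has value 16 → rank 8.

8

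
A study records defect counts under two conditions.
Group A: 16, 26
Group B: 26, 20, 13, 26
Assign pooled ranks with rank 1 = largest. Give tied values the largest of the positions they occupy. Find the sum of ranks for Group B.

16

Sorted (descending): 26, 26, 26, 20, 16, 13
The 3 values of 26 occupy positions 1–3 → each gets rank 3.
Group B values → pooled ranks: 26→3, 20→4, 13→6, 26→3
Rank sum = 3 + 4 + 6 + 3 = 16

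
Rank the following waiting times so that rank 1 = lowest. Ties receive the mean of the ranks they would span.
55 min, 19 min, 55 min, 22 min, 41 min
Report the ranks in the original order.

4.5, 1, 4.5, 2, 3

Sorted (ascending): 19, 22, 41, 55, 55
The 2 values of 55 occupy positions 4–5 → average rank (4+5)/2 = 4.5.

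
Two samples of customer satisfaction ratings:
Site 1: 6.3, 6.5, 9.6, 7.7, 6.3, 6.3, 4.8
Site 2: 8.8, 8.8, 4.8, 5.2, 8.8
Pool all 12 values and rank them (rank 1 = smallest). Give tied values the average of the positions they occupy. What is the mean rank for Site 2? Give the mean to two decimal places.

Sorted (ascending): 4.8, 4.8, 5.2, 6.3, 6.3, 6.3, 6.5, 7.7, 8.8, 8.8, 8.8, 9.6
The 2 values of 4.8 occupy positions 1–2 → average rank (1+2)/2 = 1.5.
The 3 values of 6.3 occupy positions 4–6 → average rank 5.
The 3 values of 8.8 occupy positions 9–11 → average rank 10.
Site 2 values → pooled ranks: 8.8→10, 8.8→10, 4.8→1.5, 5.2→3, 8.8→10
Mean rank = (10 + 10 + 1.5 + 3 + 10) / 5 = 6.90

6.90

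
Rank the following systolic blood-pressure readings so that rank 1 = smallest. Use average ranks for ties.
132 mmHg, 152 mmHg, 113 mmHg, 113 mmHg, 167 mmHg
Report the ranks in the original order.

Sorted (ascending): 113, 113, 132, 152, 167
The 2 values of 113 occupy positions 1–2 → average rank (1+2)/2 = 1.5.

3, 4, 1.5, 1.5, 5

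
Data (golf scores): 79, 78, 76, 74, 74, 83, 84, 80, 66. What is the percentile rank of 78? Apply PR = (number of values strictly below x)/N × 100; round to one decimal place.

N = 9.
Strictly below 78: 4. Equal to 78: 1.
PR = 4/9 × 100 = 44.4

44.4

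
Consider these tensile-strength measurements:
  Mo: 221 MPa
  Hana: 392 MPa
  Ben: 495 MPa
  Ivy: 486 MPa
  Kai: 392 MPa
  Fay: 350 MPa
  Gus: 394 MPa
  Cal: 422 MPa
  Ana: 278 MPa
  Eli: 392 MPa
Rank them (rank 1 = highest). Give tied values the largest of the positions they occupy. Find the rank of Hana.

Sorted (descending): 495, 486, 422, 394, 392, 392, 392, 350, 278, 221
The 3 values of 392 occupy positions 5–7 → each gets rank 7.
Hana has value 392 MPa → rank 7.

7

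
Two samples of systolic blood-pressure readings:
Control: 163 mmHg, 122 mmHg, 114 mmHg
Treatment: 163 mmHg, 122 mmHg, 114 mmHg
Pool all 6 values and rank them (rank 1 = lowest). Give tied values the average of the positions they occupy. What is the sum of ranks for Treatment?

Sorted (ascending): 114, 114, 122, 122, 163, 163
The 2 values of 114 occupy positions 1–2 → average rank (1+2)/2 = 1.5.
The 2 values of 122 occupy positions 3–4 → average rank (3+4)/2 = 3.5.
The 2 values of 163 occupy positions 5–6 → average rank (5+6)/2 = 5.5.
Treatment values → pooled ranks: 163→5.5, 122→3.5, 114→1.5
Rank sum = 5.5 + 3.5 + 1.5 = 10.5

10.5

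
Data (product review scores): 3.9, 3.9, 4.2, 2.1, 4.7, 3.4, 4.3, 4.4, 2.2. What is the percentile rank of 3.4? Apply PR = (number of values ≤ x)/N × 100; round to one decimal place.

N = 9.
Strictly below 3.4: 2. Equal to 3.4: 1.
PR = 3/9 × 100 = 33.3

33.3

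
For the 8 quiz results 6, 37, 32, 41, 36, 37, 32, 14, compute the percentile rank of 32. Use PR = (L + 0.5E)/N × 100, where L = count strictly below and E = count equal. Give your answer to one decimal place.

37.5

N = 8.
Strictly below 32: 2. Equal to 32: 2.
PR = (2 + 0.5·2)/8 × 100 = 37.5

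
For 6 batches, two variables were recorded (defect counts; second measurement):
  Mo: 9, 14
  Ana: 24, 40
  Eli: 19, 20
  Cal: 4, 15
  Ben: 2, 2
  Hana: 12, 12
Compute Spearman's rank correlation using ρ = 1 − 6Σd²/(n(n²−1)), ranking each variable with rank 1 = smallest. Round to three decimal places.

Ranks of variable 1: 3, 6, 5, 2, 1, 4
Ranks of variable 2: 3, 6, 5, 4, 1, 2
d = r₁ − r₂: 0, 0, 0, -2, 0, 2
d²: 0, 0, 0, 4, 0, 4; Σd² = 8
ρ = 1 − 6·8/(6·35) = 1 − 48/210 = 0.771

0.771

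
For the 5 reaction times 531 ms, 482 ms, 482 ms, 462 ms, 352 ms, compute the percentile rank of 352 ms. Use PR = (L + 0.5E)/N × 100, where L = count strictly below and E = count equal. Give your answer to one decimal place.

10.0

N = 5.
Strictly below 352: 0. Equal to 352: 1.
PR = (0 + 0.5·1)/5 × 100 = 10.0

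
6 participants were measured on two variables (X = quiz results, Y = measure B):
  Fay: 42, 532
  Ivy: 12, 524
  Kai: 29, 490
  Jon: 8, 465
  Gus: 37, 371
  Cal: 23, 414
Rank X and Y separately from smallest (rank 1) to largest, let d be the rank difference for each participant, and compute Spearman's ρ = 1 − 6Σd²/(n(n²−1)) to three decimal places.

0.143

Ranks of variable 1: 6, 2, 4, 1, 5, 3
Ranks of variable 2: 6, 5, 4, 3, 1, 2
d = r₁ − r₂: 0, -3, 0, -2, 4, 1
d²: 0, 9, 0, 4, 16, 1; Σd² = 30
ρ = 1 − 6·30/(6·35) = 1 − 180/210 = 0.143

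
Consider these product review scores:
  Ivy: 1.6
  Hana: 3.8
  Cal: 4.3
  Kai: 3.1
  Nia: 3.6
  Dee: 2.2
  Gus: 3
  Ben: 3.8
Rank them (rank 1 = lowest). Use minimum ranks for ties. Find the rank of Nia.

5

Sorted (ascending): 1.6, 2.2, 3, 3.1, 3.6, 3.8, 3.8, 4.3
The 2 values of 3.8 occupy positions 6–7 → each gets rank 6.
Nia has value 3.6 → rank 5.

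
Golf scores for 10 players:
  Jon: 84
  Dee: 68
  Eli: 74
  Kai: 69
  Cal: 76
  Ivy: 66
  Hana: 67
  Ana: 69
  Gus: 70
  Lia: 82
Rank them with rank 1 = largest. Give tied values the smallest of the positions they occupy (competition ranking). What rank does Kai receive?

6

Sorted (descending): 84, 82, 76, 74, 70, 69, 69, 68, 67, 66
The 2 values of 69 occupy positions 6–7 → each gets rank 6.
Kai has value 69 → rank 6.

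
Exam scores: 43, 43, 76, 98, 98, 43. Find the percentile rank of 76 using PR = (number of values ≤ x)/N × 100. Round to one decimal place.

66.7

N = 6.
Strictly below 76: 3. Equal to 76: 1.
PR = 4/6 × 100 = 66.7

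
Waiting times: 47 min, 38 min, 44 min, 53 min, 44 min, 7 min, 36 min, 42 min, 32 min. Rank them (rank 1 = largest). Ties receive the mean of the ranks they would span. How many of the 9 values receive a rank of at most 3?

2

Sorted (descending): 53, 47, 44, 44, 42, 38, 36, 32, 7
The 2 values of 44 occupy positions 3–4 → average rank (3+4)/2 = 3.5.
Ranks ≤ 3: {1, 2} → 2 values.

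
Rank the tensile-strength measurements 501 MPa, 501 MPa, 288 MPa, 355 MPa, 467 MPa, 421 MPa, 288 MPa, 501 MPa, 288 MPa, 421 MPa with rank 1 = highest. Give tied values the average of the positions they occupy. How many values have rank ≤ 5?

Sorted (descending): 501, 501, 501, 467, 421, 421, 355, 288, 288, 288
The 3 values of 501 occupy positions 1–3 → average rank 2.
The 2 values of 421 occupy positions 5–6 → average rank (5+6)/2 = 5.5.
The 3 values of 288 occupy positions 8–10 → average rank 9.
Ranks ≤ 5: {2, 2, 2, 4} → 4 values.

4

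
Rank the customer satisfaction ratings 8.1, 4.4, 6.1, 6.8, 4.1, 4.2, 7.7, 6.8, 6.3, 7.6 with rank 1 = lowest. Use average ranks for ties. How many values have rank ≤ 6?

Sorted (ascending): 4.1, 4.2, 4.4, 6.1, 6.3, 6.8, 6.8, 7.6, 7.7, 8.1
The 2 values of 6.8 occupy positions 6–7 → average rank (6+7)/2 = 6.5.
Ranks ≤ 6: {1, 2, 3, 4, 5} → 5 values.

5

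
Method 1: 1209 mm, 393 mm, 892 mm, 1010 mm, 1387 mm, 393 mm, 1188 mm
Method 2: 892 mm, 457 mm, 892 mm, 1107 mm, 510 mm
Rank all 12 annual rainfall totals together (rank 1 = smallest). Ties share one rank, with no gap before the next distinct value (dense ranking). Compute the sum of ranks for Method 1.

Sorted (ascending): 393, 393, 457, 510, 892, 892, 892, 1010, 1107, 1188, 1209, 1387
The 2 values of 393 share dense rank 1.
The 3 values of 892 share dense rank 4.
Remaining distinct values take the next consecutive integers.
Method 1 values → pooled ranks: 1209→8, 393→1, 892→4, 1010→5, 1387→9, 393→1, 1188→7
Rank sum = 8 + 1 + 4 + 5 + 9 + 1 + 7 = 35

35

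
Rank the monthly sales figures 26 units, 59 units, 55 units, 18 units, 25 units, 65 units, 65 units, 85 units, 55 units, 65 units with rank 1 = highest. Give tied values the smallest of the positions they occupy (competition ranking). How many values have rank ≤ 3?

4

Sorted (descending): 85, 65, 65, 65, 59, 55, 55, 26, 25, 18
The 3 values of 65 occupy positions 2–4 → each gets rank 2.
The 2 values of 55 occupy positions 6–7 → each gets rank 6.
Ranks ≤ 3: {1, 2, 2, 2} → 4 values.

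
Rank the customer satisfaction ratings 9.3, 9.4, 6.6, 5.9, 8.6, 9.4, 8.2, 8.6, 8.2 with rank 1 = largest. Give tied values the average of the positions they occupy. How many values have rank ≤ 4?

Sorted (descending): 9.4, 9.4, 9.3, 8.6, 8.6, 8.2, 8.2, 6.6, 5.9
The 2 values of 9.4 occupy positions 1–2 → average rank (1+2)/2 = 1.5.
The 2 values of 8.6 occupy positions 4–5 → average rank (4+5)/2 = 4.5.
The 2 values of 8.2 occupy positions 6–7 → average rank (6+7)/2 = 6.5.
Ranks ≤ 4: {1.5, 1.5, 3} → 3 values.

3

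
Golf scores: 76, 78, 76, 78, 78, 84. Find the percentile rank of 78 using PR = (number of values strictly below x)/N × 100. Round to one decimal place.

33.3

N = 6.
Strictly below 78: 2. Equal to 78: 3.
PR = 2/6 × 100 = 33.3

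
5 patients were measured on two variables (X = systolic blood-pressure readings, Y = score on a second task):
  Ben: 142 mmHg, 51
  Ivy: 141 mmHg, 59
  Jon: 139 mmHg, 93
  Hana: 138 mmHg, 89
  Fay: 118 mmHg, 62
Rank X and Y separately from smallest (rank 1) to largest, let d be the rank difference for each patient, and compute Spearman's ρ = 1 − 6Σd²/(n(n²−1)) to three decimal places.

-0.600

Ranks of variable 1: 5, 4, 3, 2, 1
Ranks of variable 2: 1, 2, 5, 4, 3
d = r₁ − r₂: 4, 2, -2, -2, -2
d²: 16, 4, 4, 4, 4; Σd² = 32
ρ = 1 − 6·32/(5·24) = 1 − 192/120 = -0.600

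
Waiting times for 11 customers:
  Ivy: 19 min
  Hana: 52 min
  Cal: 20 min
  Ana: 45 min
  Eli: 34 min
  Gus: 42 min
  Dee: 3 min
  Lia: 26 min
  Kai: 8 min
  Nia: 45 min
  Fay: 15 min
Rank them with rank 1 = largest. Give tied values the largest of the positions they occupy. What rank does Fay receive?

Sorted (descending): 52, 45, 45, 42, 34, 26, 20, 19, 15, 8, 3
The 2 values of 45 occupy positions 2–3 → each gets rank 3.
Fay has value 15 min → rank 9.

9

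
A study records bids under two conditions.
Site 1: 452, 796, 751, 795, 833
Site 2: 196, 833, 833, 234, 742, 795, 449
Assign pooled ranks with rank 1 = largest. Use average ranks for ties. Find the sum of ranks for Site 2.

50.5

Sorted (descending): 833, 833, 833, 796, 795, 795, 751, 742, 452, 449, 234, 196
The 3 values of 833 occupy positions 1–3 → average rank 2.
The 2 values of 795 occupy positions 5–6 → average rank (5+6)/2 = 5.5.
Site 2 values → pooled ranks: 196→12, 833→2, 833→2, 234→11, 742→8, 795→5.5, 449→10
Rank sum = 12 + 2 + 2 + 11 + 8 + 5.5 + 10 = 50.5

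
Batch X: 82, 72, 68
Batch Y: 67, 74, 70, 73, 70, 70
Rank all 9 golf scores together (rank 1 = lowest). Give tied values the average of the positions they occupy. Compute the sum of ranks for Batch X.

Sorted (ascending): 67, 68, 70, 70, 70, 72, 73, 74, 82
The 3 values of 70 occupy positions 3–5 → average rank 4.
Batch X values → pooled ranks: 82→9, 72→6, 68→2
Rank sum = 9 + 6 + 2 = 17

17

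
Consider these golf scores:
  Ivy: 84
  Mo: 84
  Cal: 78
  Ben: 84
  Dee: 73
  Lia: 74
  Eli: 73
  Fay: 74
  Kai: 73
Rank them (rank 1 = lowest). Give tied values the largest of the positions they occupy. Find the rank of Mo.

Sorted (ascending): 73, 73, 73, 74, 74, 78, 84, 84, 84
The 3 values of 73 occupy positions 1–3 → each gets rank 3.
The 2 values of 74 occupy positions 4–5 → each gets rank 5.
The 3 values of 84 occupy positions 7–9 → each gets rank 9.
Mo has value 84 → rank 9.

9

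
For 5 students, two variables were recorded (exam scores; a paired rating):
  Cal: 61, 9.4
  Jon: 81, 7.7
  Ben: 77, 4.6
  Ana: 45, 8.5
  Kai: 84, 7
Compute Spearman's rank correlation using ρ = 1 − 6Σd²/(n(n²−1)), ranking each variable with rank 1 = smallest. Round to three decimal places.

-0.600

Ranks of variable 1: 2, 4, 3, 1, 5
Ranks of variable 2: 5, 3, 1, 4, 2
d = r₁ − r₂: -3, 1, 2, -3, 3
d²: 9, 1, 4, 9, 9; Σd² = 32
ρ = 1 − 6·32/(5·24) = 1 − 192/120 = -0.600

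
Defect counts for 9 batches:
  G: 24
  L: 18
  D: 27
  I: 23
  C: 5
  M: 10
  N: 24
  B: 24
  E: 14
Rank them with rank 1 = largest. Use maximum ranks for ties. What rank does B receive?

Sorted (descending): 27, 24, 24, 24, 23, 18, 14, 10, 5
The 3 values of 24 occupy positions 2–4 → each gets rank 4.
B has value 24 → rank 4.

4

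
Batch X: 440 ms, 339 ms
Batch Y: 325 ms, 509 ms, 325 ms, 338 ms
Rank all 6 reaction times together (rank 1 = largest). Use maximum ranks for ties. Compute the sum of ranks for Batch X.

Sorted (descending): 509, 440, 339, 338, 325, 325
The 2 values of 325 occupy positions 5–6 → each gets rank 6.
Batch X values → pooled ranks: 440→2, 339→3
Rank sum = 2 + 3 = 5

5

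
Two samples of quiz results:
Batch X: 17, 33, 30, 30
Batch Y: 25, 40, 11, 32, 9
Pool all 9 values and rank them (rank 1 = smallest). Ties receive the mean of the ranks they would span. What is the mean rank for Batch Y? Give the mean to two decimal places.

Sorted (ascending): 9, 11, 17, 25, 30, 30, 32, 33, 40
The 2 values of 30 occupy positions 5–6 → average rank (5+6)/2 = 5.5.
Batch Y values → pooled ranks: 25→4, 40→9, 11→2, 32→7, 9→1
Mean rank = (4 + 9 + 2 + 7 + 1) / 5 = 4.60

4.60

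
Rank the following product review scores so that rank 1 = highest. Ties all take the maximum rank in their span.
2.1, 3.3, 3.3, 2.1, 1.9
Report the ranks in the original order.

4, 2, 2, 4, 5

Sorted (descending): 3.3, 3.3, 2.1, 2.1, 1.9
The 2 values of 3.3 occupy positions 1–2 → each gets rank 2.
The 2 values of 2.1 occupy positions 3–4 → each gets rank 4.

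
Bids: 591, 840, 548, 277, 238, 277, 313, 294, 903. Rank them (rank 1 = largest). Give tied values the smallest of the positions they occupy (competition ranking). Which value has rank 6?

Sorted (descending): 903, 840, 591, 548, 313, 294, 277, 277, 238
The 2 values of 277 occupy positions 7–8 → each gets rank 7.
Rank 6 → value 294.

294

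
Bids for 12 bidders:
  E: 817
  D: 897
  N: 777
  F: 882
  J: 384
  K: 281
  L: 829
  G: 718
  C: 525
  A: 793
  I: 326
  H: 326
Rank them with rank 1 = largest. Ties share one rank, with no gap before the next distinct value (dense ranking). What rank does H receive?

10

Sorted (descending): 897, 882, 829, 817, 793, 777, 718, 525, 384, 326, 326, 281
The 2 values of 326 share dense rank 10.
Remaining distinct values take the next consecutive integers.
H has value 326 → rank 10.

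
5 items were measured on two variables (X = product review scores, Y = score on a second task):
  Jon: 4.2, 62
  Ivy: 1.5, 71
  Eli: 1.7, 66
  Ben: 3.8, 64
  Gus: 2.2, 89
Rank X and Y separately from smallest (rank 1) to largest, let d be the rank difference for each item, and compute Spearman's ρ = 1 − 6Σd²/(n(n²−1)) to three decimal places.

Ranks of variable 1: 5, 1, 2, 4, 3
Ranks of variable 2: 1, 4, 3, 2, 5
d = r₁ − r₂: 4, -3, -1, 2, -2
d²: 16, 9, 1, 4, 4; Σd² = 34
ρ = 1 − 6·34/(5·24) = 1 − 204/120 = -0.700

-0.700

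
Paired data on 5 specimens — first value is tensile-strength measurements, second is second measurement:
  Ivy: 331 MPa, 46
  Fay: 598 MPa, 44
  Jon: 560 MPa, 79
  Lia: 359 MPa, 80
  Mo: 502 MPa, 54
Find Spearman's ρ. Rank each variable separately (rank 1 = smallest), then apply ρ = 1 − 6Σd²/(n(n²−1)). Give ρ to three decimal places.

Ranks of variable 1: 1, 5, 4, 2, 3
Ranks of variable 2: 2, 1, 4, 5, 3
d = r₁ − r₂: -1, 4, 0, -3, 0
d²: 1, 16, 0, 9, 0; Σd² = 26
ρ = 1 − 6·26/(5·24) = 1 − 156/120 = -0.300

-0.300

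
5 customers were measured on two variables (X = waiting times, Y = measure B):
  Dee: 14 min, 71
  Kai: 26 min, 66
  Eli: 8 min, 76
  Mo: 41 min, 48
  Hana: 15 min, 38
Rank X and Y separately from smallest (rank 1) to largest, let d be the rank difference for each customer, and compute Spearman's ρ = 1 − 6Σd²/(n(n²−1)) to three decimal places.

-0.700

Ranks of variable 1: 2, 4, 1, 5, 3
Ranks of variable 2: 4, 3, 5, 2, 1
d = r₁ − r₂: -2, 1, -4, 3, 2
d²: 4, 1, 16, 9, 4; Σd² = 34
ρ = 1 − 6·34/(5·24) = 1 − 204/120 = -0.700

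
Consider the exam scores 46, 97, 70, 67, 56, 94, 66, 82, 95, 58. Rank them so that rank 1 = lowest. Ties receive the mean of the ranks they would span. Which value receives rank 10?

97

Sorted (ascending): 46, 56, 58, 66, 67, 70, 82, 94, 95, 97
No ties — each value takes its position as its rank.
Rank 10 → value 97.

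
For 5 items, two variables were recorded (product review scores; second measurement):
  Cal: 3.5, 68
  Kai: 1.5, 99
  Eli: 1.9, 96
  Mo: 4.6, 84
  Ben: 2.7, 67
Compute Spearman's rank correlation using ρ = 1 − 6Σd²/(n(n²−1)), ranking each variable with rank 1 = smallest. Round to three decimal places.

-0.600

Ranks of variable 1: 4, 1, 2, 5, 3
Ranks of variable 2: 2, 5, 4, 3, 1
d = r₁ − r₂: 2, -4, -2, 2, 2
d²: 4, 16, 4, 4, 4; Σd² = 32
ρ = 1 − 6·32/(5·24) = 1 − 192/120 = -0.600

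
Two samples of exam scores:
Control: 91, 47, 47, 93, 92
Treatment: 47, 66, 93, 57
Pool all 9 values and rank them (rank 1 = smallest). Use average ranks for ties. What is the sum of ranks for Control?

25.5

Sorted (ascending): 47, 47, 47, 57, 66, 91, 92, 93, 93
The 3 values of 47 occupy positions 1–3 → average rank 2.
The 2 values of 93 occupy positions 8–9 → average rank (8+9)/2 = 8.5.
Control values → pooled ranks: 91→6, 47→2, 47→2, 93→8.5, 92→7
Rank sum = 6 + 2 + 2 + 8.5 + 7 = 25.5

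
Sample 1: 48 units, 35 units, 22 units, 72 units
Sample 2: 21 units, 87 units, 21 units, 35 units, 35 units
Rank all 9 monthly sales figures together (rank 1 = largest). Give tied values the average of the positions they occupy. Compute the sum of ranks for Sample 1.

Sorted (descending): 87, 72, 48, 35, 35, 35, 22, 21, 21
The 3 values of 35 occupy positions 4–6 → average rank 5.
The 2 values of 21 occupy positions 8–9 → average rank (8+9)/2 = 8.5.
Sample 1 values → pooled ranks: 48→3, 35→5, 22→7, 72→2
Rank sum = 3 + 5 + 7 + 2 = 17

17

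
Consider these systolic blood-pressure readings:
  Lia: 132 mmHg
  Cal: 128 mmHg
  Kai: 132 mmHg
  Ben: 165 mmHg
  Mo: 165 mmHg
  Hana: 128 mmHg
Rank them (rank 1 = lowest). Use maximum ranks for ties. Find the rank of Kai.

Sorted (ascending): 128, 128, 132, 132, 165, 165
The 2 values of 128 occupy positions 1–2 → each gets rank 2.
The 2 values of 132 occupy positions 3–4 → each gets rank 4.
The 2 values of 165 occupy positions 5–6 → each gets rank 6.
Kai has value 132 mmHg → rank 4.

4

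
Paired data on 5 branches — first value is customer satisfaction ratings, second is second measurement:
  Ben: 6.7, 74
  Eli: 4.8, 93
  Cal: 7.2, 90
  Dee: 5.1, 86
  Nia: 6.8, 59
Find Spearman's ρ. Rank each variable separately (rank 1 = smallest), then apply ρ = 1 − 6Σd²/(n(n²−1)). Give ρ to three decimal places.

Ranks of variable 1: 3, 1, 5, 2, 4
Ranks of variable 2: 2, 5, 4, 3, 1
d = r₁ − r₂: 1, -4, 1, -1, 3
d²: 1, 16, 1, 1, 9; Σd² = 28
ρ = 1 − 6·28/(5·24) = 1 − 168/120 = -0.400

-0.400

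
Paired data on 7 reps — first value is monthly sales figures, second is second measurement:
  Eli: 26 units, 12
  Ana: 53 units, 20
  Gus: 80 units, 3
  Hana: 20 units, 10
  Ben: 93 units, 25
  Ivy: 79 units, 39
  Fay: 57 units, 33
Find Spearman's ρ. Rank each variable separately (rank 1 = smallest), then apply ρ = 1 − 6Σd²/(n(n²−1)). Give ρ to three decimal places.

0.286

Ranks of variable 1: 2, 3, 6, 1, 7, 5, 4
Ranks of variable 2: 3, 4, 1, 2, 5, 7, 6
d = r₁ − r₂: -1, -1, 5, -1, 2, -2, -2
d²: 1, 1, 25, 1, 4, 4, 4; Σd² = 40
ρ = 1 − 6·40/(7·48) = 1 − 240/336 = 0.286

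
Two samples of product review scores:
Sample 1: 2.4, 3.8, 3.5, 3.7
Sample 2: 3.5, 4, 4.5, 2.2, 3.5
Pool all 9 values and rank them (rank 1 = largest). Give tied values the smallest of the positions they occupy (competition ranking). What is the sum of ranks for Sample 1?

Sorted (descending): 4.5, 4, 3.8, 3.7, 3.5, 3.5, 3.5, 2.4, 2.2
The 3 values of 3.5 occupy positions 5–7 → each gets rank 5.
Sample 1 values → pooled ranks: 2.4→8, 3.8→3, 3.5→5, 3.7→4
Rank sum = 8 + 3 + 5 + 4 = 20

20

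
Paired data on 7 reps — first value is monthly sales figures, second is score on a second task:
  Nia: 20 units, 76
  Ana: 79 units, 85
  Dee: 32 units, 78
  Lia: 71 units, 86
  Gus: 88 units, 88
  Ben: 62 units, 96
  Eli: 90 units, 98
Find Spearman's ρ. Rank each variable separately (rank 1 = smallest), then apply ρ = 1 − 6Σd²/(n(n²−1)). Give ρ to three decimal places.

0.750

Ranks of variable 1: 1, 5, 2, 4, 6, 3, 7
Ranks of variable 2: 1, 3, 2, 4, 5, 6, 7
d = r₁ − r₂: 0, 2, 0, 0, 1, -3, 0
d²: 0, 4, 0, 0, 1, 9, 0; Σd² = 14
ρ = 1 − 6·14/(7·48) = 1 − 84/336 = 0.750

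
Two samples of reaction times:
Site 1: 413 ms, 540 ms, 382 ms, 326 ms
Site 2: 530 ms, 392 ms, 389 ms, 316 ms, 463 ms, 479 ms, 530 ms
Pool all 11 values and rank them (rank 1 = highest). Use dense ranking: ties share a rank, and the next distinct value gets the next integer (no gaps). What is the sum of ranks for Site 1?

Sorted (descending): 540, 530, 530, 479, 463, 413, 392, 389, 382, 326, 316
The 2 values of 530 share dense rank 2.
Remaining distinct values take the next consecutive integers.
Site 1 values → pooled ranks: 413→5, 540→1, 382→8, 326→9
Rank sum = 5 + 1 + 8 + 9 = 23

23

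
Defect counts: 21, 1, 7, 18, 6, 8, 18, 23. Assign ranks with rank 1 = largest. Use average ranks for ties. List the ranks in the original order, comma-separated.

Sorted (descending): 23, 21, 18, 18, 8, 7, 6, 1
The 2 values of 18 occupy positions 3–4 → average rank (3+4)/2 = 3.5.

2, 8, 6, 3.5, 7, 5, 3.5, 1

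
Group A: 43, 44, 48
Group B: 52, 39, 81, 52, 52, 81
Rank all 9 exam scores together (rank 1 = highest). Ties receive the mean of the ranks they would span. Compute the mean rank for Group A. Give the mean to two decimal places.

7.00

Sorted (descending): 81, 81, 52, 52, 52, 48, 44, 43, 39
The 2 values of 81 occupy positions 1–2 → average rank (1+2)/2 = 1.5.
The 3 values of 52 occupy positions 3–5 → average rank 4.
Group A values → pooled ranks: 43→8, 44→7, 48→6
Mean rank = (8 + 7 + 6) / 3 = 7.00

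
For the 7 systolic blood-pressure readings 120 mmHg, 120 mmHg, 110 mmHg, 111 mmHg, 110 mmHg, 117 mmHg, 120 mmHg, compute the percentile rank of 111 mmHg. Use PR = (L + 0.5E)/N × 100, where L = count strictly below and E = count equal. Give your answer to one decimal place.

N = 7.
Strictly below 111: 2. Equal to 111: 1.
PR = (2 + 0.5·1)/7 × 100 = 35.7

35.7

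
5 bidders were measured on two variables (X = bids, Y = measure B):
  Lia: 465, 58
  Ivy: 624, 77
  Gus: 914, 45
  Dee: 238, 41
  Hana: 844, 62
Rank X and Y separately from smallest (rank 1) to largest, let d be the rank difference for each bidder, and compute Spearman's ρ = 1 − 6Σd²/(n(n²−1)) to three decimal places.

Ranks of variable 1: 2, 3, 5, 1, 4
Ranks of variable 2: 3, 5, 2, 1, 4
d = r₁ − r₂: -1, -2, 3, 0, 0
d²: 1, 4, 9, 0, 0; Σd² = 14
ρ = 1 − 6·14/(5·24) = 1 − 84/120 = 0.300

0.300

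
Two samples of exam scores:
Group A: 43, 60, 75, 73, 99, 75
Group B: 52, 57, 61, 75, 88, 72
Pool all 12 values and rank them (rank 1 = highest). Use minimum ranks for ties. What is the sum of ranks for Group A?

Sorted (descending): 99, 88, 75, 75, 75, 73, 72, 61, 60, 57, 52, 43
The 3 values of 75 occupy positions 3–5 → each gets rank 3.
Group A values → pooled ranks: 43→12, 60→9, 75→3, 73→6, 99→1, 75→3
Rank sum = 12 + 9 + 3 + 6 + 1 + 3 = 34

34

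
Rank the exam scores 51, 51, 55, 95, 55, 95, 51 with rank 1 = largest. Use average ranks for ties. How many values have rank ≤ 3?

Sorted (descending): 95, 95, 55, 55, 51, 51, 51
The 2 values of 95 occupy positions 1–2 → average rank (1+2)/2 = 1.5.
The 2 values of 55 occupy positions 3–4 → average rank (3+4)/2 = 3.5.
The 3 values of 51 occupy positions 5–7 → average rank 6.
Ranks ≤ 3: {1.5, 1.5} → 2 values.

2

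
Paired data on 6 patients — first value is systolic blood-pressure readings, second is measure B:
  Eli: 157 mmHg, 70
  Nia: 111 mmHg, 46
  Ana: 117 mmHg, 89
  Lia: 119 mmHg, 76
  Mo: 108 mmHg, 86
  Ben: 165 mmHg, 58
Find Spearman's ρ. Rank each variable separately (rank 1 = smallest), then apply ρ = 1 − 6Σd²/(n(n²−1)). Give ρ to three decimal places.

-0.314

Ranks of variable 1: 5, 2, 3, 4, 1, 6
Ranks of variable 2: 3, 1, 6, 4, 5, 2
d = r₁ − r₂: 2, 1, -3, 0, -4, 4
d²: 4, 1, 9, 0, 16, 16; Σd² = 46
ρ = 1 − 6·46/(6·35) = 1 − 276/210 = -0.314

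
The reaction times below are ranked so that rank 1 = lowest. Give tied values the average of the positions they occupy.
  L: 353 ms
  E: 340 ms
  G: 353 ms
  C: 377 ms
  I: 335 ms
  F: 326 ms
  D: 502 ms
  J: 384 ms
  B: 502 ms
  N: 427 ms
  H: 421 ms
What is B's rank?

10.5

Sorted (ascending): 326, 335, 340, 353, 353, 377, 384, 421, 427, 502, 502
The 2 values of 353 occupy positions 4–5 → average rank (4+5)/2 = 4.5.
The 2 values of 502 occupy positions 10–11 → average rank (10+11)/2 = 10.5.
B has value 502 ms → rank 10.5.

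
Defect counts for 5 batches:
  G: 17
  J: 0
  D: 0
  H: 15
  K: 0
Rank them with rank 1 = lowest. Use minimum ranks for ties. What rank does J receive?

Sorted (ascending): 0, 0, 0, 15, 17
The 3 values of 0 occupy positions 1–3 → each gets rank 1.
J has value 0 → rank 1.

1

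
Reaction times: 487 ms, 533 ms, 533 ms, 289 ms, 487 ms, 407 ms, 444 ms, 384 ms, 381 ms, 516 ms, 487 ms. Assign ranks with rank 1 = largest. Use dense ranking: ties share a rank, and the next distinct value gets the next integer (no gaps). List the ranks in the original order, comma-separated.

3, 1, 1, 8, 3, 5, 4, 6, 7, 2, 3

Sorted (descending): 533, 533, 516, 487, 487, 487, 444, 407, 384, 381, 289
The 2 values of 533 share dense rank 1.
The 3 values of 487 share dense rank 3.
Remaining distinct values take the next consecutive integers.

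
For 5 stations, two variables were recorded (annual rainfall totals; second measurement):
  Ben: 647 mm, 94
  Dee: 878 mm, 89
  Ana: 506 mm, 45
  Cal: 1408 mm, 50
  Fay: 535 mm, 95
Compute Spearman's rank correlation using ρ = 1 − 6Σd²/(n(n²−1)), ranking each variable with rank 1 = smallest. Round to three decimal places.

0.000

Ranks of variable 1: 3, 4, 1, 5, 2
Ranks of variable 2: 4, 3, 1, 2, 5
d = r₁ − r₂: -1, 1, 0, 3, -3
d²: 1, 1, 0, 9, 9; Σd² = 20
ρ = 1 − 6·20/(5·24) = 1 − 120/120 = 0.000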